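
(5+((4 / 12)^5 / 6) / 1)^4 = 2825845365659761 / 4518872583696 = 625.34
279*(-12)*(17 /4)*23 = -327267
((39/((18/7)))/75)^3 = 0.01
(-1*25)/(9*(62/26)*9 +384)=-325/7503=-0.04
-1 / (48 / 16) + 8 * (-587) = -4696.33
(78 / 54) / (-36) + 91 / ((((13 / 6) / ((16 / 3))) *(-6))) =-12109 / 324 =-37.37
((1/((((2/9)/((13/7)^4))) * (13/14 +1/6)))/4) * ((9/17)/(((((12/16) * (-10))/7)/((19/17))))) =-43955379/6514060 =-6.75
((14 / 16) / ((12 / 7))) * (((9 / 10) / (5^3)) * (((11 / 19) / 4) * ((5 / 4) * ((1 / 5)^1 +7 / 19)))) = 43659 / 115520000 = 0.00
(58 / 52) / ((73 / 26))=29 / 73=0.40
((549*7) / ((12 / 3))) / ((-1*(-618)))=1281 / 824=1.55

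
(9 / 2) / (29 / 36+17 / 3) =162 / 233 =0.70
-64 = -64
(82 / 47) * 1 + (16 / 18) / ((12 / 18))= 434 / 141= 3.08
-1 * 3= -3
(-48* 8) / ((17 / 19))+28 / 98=-51038 / 119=-428.89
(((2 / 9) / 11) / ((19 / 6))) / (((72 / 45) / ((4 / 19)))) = 10 / 11913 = 0.00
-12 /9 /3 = -4 /9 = -0.44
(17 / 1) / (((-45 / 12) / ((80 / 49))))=-1088 / 147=-7.40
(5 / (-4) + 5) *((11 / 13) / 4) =165 / 208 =0.79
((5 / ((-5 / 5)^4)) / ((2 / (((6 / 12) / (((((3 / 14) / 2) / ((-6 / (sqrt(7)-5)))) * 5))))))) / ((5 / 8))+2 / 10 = 56 * sqrt(7) / 45+289 / 45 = 9.71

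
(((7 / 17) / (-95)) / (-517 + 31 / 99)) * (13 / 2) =9009 / 165220960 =0.00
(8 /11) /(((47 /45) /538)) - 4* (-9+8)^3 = 195748 /517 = 378.62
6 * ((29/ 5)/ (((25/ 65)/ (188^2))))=79948128/ 25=3197925.12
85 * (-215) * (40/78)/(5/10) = -731000/39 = -18743.59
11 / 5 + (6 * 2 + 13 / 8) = 633 / 40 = 15.82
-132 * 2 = -264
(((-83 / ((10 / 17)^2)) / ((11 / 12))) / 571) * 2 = -143922 / 157025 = -0.92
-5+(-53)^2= 2804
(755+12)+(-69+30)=728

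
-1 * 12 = -12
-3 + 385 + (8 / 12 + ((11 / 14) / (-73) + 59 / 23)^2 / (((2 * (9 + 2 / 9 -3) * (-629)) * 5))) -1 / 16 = 44678325984368485 / 116774330616384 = 382.60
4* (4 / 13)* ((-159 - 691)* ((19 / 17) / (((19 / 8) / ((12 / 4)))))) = -19200 / 13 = -1476.92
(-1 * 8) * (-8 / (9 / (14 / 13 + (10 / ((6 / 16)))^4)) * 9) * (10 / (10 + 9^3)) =340787925760 / 778167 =437936.75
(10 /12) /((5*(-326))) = -1 /1956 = -0.00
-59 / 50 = -1.18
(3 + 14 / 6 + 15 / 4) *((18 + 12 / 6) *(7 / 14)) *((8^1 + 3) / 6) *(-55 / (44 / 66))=-13738.54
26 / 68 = 13 / 34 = 0.38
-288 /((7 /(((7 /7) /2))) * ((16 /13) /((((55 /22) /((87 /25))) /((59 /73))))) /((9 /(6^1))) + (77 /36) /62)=-76254048000 /3430915117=-22.23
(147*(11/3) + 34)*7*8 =32088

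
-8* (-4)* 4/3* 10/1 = 1280/3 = 426.67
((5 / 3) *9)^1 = 15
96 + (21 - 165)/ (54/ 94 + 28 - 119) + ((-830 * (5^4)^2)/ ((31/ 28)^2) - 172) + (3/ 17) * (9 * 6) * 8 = -540148433767476/ 2042125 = -264503119.92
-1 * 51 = -51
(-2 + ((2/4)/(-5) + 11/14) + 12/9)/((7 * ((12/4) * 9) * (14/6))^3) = 0.00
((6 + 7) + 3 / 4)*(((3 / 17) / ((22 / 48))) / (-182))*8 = -360 / 1547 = -0.23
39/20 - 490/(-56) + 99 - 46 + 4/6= 1931/30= 64.37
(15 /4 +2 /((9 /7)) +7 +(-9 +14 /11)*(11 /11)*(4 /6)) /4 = 2833 /1584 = 1.79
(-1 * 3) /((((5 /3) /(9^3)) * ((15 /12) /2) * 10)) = -26244 /125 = -209.95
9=9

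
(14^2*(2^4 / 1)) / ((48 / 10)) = 1960 / 3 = 653.33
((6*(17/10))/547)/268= 0.00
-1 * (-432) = 432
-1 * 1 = -1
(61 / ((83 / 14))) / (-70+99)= 854 / 2407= 0.35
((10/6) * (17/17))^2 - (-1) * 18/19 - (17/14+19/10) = 3656/5985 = 0.61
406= 406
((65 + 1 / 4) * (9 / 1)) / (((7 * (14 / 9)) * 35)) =21141 / 13720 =1.54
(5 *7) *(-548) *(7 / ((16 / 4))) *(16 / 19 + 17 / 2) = -11915575 / 38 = -313567.76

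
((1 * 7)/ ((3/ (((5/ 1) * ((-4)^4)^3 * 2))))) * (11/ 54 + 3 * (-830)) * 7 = -552641578926080/ 81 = -6822735542297.28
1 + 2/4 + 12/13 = 63/26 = 2.42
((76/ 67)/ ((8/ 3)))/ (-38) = -3/ 268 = -0.01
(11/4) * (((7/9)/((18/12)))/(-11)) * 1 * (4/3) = -14/81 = -0.17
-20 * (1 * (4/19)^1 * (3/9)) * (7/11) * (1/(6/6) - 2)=560/627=0.89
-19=-19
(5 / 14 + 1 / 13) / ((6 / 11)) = 869 / 1092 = 0.80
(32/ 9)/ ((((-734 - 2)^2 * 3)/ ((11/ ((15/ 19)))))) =209/ 6855840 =0.00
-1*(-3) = 3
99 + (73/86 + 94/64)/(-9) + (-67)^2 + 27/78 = 246215189/53664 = 4588.09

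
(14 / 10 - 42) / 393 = -203 / 1965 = -0.10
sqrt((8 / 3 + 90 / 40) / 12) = sqrt(59) / 12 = 0.64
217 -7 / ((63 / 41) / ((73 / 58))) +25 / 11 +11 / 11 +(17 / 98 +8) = 222.71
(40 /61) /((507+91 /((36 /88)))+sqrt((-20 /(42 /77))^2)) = 72 /84119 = 0.00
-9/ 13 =-0.69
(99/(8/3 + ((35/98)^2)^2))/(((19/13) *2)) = 74162088/5874857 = 12.62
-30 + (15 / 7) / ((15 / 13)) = -197 / 7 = -28.14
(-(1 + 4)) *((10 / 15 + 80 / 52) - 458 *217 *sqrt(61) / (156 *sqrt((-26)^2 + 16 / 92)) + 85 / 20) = -5035 / 156 + 248465 *sqrt(4209) / 16848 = 924.49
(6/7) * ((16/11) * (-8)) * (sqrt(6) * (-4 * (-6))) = -18432 * sqrt(6)/77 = -586.35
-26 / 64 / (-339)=13 / 10848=0.00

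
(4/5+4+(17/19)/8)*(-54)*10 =-2652.39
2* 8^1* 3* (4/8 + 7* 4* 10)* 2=26928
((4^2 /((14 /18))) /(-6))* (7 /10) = -12 /5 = -2.40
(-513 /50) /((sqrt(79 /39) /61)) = -31293 * sqrt(3081) /3950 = -439.74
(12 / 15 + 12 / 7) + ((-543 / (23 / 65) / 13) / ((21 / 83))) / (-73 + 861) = 1.92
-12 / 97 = -0.12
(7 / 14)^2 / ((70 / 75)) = 15 / 56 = 0.27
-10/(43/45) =-450/43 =-10.47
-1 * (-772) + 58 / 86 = 33225 / 43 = 772.67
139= 139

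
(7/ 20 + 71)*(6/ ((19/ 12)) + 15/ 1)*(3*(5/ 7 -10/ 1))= -2838303/ 76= -37346.09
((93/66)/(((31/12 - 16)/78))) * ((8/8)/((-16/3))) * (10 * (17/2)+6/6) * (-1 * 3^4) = -37898523/3542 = -10699.75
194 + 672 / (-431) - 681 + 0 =-210569 / 431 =-488.56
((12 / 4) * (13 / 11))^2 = 1521 / 121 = 12.57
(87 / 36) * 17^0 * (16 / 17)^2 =2.14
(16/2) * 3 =24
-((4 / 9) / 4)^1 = -1 / 9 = -0.11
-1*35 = -35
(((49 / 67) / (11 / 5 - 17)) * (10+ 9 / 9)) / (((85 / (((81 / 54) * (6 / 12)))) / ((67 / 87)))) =-539 / 145928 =-0.00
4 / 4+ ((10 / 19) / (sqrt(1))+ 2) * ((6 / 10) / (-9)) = 79 / 95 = 0.83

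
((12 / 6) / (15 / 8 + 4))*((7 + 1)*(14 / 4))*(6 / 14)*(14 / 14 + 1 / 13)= 2688 / 611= 4.40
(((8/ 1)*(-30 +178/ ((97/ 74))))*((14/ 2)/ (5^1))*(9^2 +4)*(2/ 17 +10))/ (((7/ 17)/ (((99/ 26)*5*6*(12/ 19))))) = 4277667905280/ 23959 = 178541170.55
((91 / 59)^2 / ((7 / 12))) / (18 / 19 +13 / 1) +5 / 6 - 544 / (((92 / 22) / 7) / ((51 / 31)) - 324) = 9871299883169 / 3517143188190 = 2.81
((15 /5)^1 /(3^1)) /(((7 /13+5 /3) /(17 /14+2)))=1755 /1204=1.46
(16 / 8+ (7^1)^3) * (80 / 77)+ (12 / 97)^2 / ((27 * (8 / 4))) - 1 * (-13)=807321043 / 2173479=371.44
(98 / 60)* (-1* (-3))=49 / 10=4.90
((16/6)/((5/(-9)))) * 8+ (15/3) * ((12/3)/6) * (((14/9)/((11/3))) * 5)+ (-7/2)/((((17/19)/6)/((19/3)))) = -1514501/8415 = -179.98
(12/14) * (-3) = -18/7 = -2.57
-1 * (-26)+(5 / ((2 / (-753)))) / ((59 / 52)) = -96356 / 59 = -1633.15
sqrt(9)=3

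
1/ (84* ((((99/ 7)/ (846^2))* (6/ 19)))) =41971/ 22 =1907.77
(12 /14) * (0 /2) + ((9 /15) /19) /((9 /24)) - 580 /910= -4782 /8645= -0.55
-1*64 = -64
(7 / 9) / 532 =1 / 684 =0.00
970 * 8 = 7760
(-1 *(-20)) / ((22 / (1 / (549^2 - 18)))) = 10 / 3315213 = 0.00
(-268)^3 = -19248832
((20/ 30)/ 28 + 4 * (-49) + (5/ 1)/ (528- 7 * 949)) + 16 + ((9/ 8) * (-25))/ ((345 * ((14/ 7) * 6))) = -3402177647/ 18902688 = -179.98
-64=-64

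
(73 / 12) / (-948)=-73 / 11376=-0.01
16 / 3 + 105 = 331 / 3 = 110.33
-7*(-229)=1603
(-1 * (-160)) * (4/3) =640/3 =213.33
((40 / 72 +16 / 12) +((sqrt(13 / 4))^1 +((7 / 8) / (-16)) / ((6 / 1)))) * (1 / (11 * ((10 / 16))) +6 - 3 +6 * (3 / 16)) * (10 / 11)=1879 * sqrt(13) / 968 +8137949 / 1115136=14.30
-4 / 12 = -1 / 3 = -0.33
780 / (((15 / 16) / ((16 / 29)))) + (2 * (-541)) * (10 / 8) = -51821 / 58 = -893.47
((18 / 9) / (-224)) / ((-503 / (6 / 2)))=3 / 56336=0.00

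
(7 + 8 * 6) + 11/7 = 396/7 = 56.57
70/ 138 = 35/ 69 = 0.51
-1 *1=-1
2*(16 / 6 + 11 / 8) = 97 / 12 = 8.08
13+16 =29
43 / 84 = 0.51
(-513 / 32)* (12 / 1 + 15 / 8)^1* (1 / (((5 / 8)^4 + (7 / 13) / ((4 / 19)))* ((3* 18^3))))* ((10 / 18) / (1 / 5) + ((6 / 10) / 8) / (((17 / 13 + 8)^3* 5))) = -80952022011341 / 6212692762739100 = -0.01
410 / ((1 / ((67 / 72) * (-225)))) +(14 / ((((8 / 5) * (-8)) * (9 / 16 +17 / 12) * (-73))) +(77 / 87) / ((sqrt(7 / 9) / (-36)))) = -476261083 / 5548 -396 * sqrt(7) / 29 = -85879.87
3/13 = 0.23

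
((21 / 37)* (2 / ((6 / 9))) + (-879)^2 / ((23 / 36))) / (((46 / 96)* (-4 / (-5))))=61749555660 / 19573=3154833.48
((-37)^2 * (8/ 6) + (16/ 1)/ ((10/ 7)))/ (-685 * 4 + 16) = -6887/ 10215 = -0.67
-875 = -875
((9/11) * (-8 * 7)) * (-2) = 1008/11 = 91.64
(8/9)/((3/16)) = 4.74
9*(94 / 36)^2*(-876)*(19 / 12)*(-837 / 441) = 94980373 / 588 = 161531.25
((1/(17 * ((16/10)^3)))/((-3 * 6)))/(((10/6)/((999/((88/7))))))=-58275/1531904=-0.04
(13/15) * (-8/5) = -104/75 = -1.39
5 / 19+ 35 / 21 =110 / 57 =1.93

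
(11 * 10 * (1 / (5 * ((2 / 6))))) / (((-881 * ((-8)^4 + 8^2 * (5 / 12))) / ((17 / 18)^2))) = -3179 / 196131744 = -0.00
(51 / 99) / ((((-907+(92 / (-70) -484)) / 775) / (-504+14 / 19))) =4409277250 / 30554337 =144.31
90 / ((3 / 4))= 120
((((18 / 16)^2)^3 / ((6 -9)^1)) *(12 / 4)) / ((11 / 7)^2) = -26040609 / 31719424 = -0.82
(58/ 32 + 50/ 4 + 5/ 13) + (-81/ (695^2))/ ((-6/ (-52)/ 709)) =1373082081/ 100469200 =13.67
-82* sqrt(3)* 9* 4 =-2952* sqrt(3) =-5113.01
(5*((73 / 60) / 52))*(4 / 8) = 73 / 1248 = 0.06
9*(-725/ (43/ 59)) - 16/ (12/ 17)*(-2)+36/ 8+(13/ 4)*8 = -2290285/ 258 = -8877.07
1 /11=0.09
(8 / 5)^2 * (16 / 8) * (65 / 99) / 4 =416 / 495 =0.84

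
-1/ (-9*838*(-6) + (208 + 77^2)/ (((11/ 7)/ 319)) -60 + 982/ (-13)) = -13/ 16782057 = -0.00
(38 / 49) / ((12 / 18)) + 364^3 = 2363198713 / 49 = 48228545.16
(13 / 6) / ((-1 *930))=-13 / 5580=-0.00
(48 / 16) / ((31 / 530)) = 1590 / 31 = 51.29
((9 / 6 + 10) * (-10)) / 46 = -5 / 2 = -2.50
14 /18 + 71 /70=1129 /630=1.79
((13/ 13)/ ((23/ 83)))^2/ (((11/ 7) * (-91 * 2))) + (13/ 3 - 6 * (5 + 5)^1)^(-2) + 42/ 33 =5179428609/ 4219438366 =1.23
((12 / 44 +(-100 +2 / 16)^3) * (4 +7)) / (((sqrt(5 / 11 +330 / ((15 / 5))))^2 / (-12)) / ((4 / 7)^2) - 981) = 61719953383 / 5683752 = 10859.02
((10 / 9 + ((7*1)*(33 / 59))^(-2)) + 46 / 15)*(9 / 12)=1132057 / 355740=3.18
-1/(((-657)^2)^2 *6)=-1/1117925155206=-0.00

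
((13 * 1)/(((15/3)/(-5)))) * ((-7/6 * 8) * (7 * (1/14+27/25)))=73346/75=977.95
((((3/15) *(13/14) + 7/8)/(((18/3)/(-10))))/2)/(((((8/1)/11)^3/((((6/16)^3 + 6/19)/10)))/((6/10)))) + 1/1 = 5294989201/5578424320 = 0.95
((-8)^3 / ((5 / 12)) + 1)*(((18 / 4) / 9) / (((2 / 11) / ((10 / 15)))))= -67529 / 30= -2250.97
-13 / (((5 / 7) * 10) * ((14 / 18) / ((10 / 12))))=-39 / 20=-1.95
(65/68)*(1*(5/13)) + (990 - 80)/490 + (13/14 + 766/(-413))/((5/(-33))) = 8.34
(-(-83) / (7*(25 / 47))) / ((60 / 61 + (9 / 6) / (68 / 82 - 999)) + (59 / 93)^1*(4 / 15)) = 4624777098 / 238854623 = 19.36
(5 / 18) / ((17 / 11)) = 55 / 306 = 0.18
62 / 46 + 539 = 12428 / 23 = 540.35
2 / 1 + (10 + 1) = 13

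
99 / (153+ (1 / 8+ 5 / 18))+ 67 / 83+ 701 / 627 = 1477568888 / 574792845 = 2.57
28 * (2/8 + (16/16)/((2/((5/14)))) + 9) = 264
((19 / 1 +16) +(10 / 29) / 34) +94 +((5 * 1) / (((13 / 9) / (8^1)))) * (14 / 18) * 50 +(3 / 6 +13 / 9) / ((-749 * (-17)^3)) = 1205.93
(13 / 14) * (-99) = -1287 / 14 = -91.93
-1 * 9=-9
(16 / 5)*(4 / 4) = 16 / 5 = 3.20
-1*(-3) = 3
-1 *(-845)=845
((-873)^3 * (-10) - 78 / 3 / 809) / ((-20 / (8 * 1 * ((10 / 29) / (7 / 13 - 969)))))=139947324699104 / 147686995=947594.10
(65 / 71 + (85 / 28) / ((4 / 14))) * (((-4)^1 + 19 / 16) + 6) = 334305 / 9088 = 36.79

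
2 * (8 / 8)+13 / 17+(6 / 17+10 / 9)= 647 / 153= 4.23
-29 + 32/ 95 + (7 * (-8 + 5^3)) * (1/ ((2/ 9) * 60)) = 24899/ 760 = 32.76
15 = 15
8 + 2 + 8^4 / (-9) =-4006 / 9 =-445.11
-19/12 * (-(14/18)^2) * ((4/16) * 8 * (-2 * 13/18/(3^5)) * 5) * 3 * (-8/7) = 34580/177147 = 0.20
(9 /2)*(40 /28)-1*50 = -305 /7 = -43.57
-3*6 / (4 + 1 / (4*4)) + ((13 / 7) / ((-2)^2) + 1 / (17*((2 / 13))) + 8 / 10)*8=67622 / 7735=8.74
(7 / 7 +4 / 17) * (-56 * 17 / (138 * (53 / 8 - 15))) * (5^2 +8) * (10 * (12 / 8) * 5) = 3880800 / 1541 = 2518.36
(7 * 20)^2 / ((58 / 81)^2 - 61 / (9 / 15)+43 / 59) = -3793570200 / 19437233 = -195.17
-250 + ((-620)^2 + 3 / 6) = 768301 / 2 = 384150.50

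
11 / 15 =0.73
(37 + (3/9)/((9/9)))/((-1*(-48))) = 7/9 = 0.78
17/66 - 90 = -89.74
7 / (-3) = -7 / 3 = -2.33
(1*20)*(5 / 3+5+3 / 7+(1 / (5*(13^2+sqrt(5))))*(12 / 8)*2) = 21284867 / 149919 - 3*sqrt(5) / 7139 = 141.97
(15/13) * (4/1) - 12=-96/13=-7.38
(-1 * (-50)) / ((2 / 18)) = 450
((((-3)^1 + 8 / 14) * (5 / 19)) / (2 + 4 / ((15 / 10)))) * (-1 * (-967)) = -246585 / 1862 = -132.43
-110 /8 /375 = -0.04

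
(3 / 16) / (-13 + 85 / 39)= -0.02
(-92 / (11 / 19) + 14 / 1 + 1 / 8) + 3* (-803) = -224733 / 88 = -2553.78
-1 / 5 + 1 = 4 / 5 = 0.80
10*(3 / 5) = 6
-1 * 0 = 0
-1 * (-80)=80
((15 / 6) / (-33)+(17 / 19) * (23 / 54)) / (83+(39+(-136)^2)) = 1723 / 105061374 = 0.00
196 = 196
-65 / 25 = -13 / 5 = -2.60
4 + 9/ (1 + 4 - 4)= 13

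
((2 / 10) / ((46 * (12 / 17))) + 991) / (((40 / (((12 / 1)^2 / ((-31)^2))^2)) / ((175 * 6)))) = 12406762872 / 21240983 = 584.10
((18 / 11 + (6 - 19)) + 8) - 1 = -48 / 11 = -4.36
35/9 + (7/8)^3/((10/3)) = 188461/46080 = 4.09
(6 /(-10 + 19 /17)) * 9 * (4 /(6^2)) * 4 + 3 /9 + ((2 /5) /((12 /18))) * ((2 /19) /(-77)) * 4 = -7859867 /3313695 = -2.37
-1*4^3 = -64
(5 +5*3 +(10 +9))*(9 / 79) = 351 / 79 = 4.44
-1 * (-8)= 8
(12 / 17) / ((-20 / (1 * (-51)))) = 9 / 5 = 1.80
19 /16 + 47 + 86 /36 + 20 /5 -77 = -3229 /144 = -22.42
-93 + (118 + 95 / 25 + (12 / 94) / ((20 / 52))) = 6846 / 235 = 29.13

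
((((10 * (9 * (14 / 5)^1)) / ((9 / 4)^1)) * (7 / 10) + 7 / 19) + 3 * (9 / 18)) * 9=137259 / 190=722.42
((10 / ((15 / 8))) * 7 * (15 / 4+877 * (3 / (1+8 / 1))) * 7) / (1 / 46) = 32033848 / 9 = 3559316.44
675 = 675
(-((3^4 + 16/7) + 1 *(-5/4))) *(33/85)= -75801/2380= -31.85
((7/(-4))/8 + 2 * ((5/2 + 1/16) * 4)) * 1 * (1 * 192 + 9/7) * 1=3920.08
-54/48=-9/8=-1.12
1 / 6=0.17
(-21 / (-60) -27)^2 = 284089 / 400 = 710.22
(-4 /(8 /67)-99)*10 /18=-1325 /18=-73.61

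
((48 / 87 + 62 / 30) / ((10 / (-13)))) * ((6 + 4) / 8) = -14807 / 3480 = -4.25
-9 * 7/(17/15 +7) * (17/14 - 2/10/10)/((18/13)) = -8151/1220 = -6.68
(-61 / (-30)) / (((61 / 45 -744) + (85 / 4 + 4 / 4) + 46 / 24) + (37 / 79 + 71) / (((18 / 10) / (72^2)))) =14457 / 1458334823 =0.00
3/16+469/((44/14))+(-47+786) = 156361/176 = 888.41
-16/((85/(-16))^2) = -4096/7225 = -0.57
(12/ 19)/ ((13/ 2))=24/ 247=0.10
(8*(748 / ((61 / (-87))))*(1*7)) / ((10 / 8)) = -47793.52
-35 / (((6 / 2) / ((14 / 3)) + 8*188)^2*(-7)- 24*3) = 980 / 443736241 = 0.00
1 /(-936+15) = -1 /921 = -0.00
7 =7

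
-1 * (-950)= 950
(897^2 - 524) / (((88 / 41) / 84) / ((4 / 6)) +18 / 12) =522700.78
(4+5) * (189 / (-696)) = -567 / 232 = -2.44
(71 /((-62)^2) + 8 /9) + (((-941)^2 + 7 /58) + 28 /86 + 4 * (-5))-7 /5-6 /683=130452516228711013 /147327238980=885460.94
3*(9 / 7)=27 / 7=3.86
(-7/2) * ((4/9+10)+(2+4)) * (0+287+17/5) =-250712/15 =-16714.13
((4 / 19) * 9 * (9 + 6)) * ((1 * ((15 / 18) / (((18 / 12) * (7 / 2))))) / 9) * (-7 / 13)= -200 / 741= -0.27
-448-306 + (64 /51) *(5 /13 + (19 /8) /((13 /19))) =-496694 /663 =-749.16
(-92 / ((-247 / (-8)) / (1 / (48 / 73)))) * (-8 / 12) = 3.02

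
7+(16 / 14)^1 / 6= 7.19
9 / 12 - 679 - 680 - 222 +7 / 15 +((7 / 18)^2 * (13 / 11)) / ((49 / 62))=-28147709 / 17820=-1579.56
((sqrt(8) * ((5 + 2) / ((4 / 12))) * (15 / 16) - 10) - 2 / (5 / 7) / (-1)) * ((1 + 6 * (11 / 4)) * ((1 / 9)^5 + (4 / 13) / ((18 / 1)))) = 14.52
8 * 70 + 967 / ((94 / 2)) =27287 / 47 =580.57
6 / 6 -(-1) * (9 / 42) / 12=57 / 56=1.02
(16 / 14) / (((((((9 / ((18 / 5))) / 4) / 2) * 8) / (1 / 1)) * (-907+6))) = -16 / 31535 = -0.00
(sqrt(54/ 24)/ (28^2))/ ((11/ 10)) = 15/ 8624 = 0.00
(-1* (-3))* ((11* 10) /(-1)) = -330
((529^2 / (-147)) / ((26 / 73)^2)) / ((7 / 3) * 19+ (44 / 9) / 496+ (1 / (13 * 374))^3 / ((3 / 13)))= -338.43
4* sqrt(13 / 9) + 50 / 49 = 50 / 49 + 4* sqrt(13) / 3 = 5.83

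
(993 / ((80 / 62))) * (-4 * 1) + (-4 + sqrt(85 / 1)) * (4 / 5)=-3074.12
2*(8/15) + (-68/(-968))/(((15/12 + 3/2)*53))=1129198/1058145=1.07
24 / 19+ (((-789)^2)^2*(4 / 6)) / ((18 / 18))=4908743675610 / 19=258354930295.26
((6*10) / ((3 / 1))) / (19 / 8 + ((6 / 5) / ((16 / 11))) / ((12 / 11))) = 6.39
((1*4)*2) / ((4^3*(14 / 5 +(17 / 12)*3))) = 5 / 282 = 0.02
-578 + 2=-576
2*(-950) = -1900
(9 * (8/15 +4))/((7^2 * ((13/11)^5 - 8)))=-10951468/74897725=-0.15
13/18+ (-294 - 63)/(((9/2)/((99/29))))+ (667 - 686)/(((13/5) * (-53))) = -97095965/359658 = -269.97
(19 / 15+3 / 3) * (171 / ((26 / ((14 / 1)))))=13566 / 65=208.71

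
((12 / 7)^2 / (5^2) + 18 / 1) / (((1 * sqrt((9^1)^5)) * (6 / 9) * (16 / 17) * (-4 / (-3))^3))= 62883 / 1254400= 0.05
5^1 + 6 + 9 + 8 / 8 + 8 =29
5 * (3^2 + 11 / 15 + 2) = 176 / 3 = 58.67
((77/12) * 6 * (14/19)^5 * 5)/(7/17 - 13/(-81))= 73.07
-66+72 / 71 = -4614 / 71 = -64.99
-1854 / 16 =-927 / 8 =-115.88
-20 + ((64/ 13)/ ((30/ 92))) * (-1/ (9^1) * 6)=-17588/ 585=-30.06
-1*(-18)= 18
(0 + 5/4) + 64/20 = 89/20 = 4.45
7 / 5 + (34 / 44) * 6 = 6.04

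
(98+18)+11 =127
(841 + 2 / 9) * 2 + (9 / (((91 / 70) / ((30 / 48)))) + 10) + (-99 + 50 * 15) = 1098757 / 468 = 2347.77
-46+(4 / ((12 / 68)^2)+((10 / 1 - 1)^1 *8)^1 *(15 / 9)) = 1822 / 9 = 202.44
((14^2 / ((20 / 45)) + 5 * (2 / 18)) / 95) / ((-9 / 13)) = -51662 / 7695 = -6.71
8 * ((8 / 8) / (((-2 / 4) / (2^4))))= -256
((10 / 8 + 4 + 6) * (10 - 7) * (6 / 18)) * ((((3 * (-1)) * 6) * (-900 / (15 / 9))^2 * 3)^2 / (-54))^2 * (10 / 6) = 395310973621726080000000000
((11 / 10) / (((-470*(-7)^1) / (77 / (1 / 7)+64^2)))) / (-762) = -3399 / 1671320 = -0.00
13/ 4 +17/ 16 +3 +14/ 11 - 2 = 6.59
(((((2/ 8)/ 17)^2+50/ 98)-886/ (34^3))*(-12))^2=31782702888225/ 927268850704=34.28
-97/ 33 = -2.94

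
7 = 7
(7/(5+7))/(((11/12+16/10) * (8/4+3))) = 7/151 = 0.05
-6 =-6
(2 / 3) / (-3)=-2 / 9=-0.22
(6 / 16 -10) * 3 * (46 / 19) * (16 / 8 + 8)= -26565 / 38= -699.08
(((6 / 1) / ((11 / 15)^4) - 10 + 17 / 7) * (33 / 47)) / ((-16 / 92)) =-93169113 / 1751596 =-53.19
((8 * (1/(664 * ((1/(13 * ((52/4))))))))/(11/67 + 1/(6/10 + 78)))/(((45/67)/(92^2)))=420584501272/2899605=145048.90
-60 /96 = -5 /8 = -0.62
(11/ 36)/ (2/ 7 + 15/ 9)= 77/ 492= 0.16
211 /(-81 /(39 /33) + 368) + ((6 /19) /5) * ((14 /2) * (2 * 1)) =587597 /369835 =1.59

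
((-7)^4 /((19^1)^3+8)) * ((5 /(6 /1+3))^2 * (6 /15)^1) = 3430 /79461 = 0.04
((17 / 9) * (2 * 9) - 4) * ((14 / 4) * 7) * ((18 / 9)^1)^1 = 1470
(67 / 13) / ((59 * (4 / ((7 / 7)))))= 67 / 3068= 0.02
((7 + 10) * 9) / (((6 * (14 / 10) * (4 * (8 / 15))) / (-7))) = -3825 / 64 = -59.77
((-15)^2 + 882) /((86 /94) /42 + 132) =2185218 /260611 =8.38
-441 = -441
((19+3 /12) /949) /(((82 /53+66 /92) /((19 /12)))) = 1783397 /125746296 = 0.01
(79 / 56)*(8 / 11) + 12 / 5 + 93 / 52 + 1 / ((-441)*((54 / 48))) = 59167951 / 11351340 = 5.21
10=10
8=8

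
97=97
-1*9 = -9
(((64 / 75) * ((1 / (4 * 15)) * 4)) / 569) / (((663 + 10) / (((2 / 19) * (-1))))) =-128 / 8185278375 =-0.00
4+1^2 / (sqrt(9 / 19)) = sqrt(19) / 3+4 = 5.45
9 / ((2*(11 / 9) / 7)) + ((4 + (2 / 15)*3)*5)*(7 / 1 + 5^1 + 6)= 9279 / 22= 421.77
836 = 836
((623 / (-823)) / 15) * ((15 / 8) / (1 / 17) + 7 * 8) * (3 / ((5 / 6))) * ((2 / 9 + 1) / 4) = -4817659 / 987600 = -4.88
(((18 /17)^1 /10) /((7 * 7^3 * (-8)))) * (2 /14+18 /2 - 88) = 0.00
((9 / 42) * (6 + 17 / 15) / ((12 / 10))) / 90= 107 / 7560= 0.01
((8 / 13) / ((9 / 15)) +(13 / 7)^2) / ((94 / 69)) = 196673 / 59878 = 3.28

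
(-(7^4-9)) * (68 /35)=-4647.31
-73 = -73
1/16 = 0.06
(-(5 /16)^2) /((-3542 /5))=125 /906752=0.00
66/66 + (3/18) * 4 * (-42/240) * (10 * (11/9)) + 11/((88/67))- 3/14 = 11695/1512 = 7.73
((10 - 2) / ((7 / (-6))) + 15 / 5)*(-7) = 27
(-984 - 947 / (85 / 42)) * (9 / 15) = -871.16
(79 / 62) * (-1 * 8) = -316 / 31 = -10.19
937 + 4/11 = 937.36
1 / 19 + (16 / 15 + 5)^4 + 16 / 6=1305539884 / 961875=1357.29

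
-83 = -83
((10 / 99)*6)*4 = 80 / 33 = 2.42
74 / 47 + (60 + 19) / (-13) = -2751 / 611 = -4.50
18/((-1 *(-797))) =18/797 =0.02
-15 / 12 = -1.25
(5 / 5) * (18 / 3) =6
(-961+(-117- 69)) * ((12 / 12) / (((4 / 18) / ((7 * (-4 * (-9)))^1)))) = -1300698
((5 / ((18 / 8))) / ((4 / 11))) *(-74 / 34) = -13.30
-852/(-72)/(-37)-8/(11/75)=-133981/2442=-54.87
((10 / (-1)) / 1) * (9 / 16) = -45 / 8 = -5.62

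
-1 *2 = -2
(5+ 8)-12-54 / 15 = -2.60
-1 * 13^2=-169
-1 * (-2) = 2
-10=-10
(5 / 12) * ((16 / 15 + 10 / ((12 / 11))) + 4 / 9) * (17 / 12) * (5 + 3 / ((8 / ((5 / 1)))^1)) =898535 / 20736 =43.33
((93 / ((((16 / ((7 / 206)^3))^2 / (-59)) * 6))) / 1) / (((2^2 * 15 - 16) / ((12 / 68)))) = -645540063 / 29266775828191379456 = -0.00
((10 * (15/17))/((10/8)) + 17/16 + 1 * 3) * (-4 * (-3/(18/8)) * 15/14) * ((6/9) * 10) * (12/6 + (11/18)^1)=3554375/3213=1106.25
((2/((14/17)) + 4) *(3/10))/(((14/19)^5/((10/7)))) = 334273365/26353376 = 12.68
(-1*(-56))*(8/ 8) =56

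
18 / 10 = 9 / 5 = 1.80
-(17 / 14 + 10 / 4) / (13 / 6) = -12 / 7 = -1.71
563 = 563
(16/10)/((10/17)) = 68/25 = 2.72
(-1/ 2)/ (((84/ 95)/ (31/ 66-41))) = 254125/ 11088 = 22.92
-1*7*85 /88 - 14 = -1827 /88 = -20.76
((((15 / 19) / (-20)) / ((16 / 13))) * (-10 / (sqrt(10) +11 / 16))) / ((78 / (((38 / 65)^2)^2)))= -301796 / 8707534875 +438976 * sqrt(10) / 8707534875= 0.00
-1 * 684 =-684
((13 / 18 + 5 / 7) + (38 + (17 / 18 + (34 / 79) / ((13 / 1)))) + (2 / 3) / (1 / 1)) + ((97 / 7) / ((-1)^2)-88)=-713051 / 21567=-33.06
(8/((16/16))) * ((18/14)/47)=72/329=0.22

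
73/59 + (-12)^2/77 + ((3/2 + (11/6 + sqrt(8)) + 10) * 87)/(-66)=-197189/13629 - 29 * sqrt(2)/11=-18.20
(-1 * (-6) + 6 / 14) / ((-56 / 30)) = -3.44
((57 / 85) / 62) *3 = 171 / 5270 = 0.03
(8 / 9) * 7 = 6.22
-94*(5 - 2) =-282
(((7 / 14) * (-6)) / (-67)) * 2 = 6 / 67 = 0.09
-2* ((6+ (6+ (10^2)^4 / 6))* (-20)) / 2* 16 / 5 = 3200002304 / 3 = 1066667434.67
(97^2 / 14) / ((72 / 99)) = 103499 / 112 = 924.10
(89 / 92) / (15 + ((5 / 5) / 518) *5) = 23051 / 357650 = 0.06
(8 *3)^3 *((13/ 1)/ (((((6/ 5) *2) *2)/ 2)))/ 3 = 24960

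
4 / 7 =0.57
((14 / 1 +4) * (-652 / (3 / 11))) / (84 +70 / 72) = -1549152 / 3059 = -506.42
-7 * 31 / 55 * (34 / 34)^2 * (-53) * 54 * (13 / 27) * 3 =897078 / 55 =16310.51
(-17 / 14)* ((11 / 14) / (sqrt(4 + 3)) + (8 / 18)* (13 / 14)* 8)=-1768 / 441 -187* sqrt(7) / 1372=-4.37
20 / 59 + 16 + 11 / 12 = 12217 / 708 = 17.26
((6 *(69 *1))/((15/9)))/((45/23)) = 3174/25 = 126.96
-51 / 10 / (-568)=51 / 5680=0.01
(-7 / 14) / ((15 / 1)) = -1 / 30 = -0.03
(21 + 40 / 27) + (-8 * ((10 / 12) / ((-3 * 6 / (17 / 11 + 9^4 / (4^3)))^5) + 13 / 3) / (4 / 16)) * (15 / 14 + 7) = 1191270966626831343550542263 / 857738944259800694784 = 1388850.27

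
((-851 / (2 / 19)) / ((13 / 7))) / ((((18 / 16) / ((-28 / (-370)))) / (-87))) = 4967816 / 195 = 25475.98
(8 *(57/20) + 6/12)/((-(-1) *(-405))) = -233/4050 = -0.06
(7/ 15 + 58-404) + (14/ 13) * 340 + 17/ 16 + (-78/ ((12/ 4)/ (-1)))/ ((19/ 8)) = 1934329/ 59280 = 32.63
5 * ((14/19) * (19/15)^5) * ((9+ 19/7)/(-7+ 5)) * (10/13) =-21372644/394875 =-54.13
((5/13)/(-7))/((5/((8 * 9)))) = -72/91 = -0.79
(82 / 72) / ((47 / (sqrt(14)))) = 41*sqrt(14) / 1692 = 0.09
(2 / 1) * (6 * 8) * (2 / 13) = 192 / 13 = 14.77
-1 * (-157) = 157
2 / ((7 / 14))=4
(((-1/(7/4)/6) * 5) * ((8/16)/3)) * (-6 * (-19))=-190/21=-9.05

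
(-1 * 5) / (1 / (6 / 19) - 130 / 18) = 90 / 73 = 1.23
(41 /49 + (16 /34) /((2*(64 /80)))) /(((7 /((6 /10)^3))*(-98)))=-12717 /35714875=-0.00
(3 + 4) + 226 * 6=1363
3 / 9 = 1 / 3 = 0.33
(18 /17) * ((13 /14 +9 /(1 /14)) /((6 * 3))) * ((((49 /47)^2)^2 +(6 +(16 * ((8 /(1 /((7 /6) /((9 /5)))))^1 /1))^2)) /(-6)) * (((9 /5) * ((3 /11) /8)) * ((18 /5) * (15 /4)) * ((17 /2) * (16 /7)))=-137995.95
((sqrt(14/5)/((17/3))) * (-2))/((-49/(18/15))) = 0.01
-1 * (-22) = 22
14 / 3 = 4.67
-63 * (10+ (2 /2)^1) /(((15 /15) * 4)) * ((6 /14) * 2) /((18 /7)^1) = -231 /4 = -57.75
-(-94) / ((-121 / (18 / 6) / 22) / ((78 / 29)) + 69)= 43992 / 31973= 1.38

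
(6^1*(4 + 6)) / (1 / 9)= 540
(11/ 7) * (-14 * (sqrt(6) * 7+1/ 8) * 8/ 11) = -112 * sqrt(6) - 2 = -276.34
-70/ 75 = -14/ 15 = -0.93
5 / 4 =1.25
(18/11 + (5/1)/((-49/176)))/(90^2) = -4399/2182950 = -0.00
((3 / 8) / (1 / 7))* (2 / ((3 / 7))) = 49 / 4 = 12.25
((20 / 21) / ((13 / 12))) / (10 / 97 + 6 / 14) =7760 / 4693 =1.65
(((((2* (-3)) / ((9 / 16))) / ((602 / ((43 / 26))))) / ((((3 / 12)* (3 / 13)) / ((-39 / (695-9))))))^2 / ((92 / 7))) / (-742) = -5408 / 63245631771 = -0.00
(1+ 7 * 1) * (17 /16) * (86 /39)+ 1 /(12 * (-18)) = 52619 /2808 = 18.74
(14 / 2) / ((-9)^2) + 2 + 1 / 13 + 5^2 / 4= 35437 / 4212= 8.41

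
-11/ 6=-1.83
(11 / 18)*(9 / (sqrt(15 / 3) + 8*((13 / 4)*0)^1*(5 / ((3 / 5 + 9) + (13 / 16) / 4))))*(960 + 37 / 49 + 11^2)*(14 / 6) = 291533*sqrt(5) / 105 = 6208.45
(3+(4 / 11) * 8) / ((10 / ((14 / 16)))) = 0.52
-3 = -3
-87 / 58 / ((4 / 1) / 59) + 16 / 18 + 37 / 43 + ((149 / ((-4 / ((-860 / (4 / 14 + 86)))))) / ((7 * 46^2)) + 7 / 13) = -127390737421 / 6429939984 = -19.81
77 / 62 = 1.24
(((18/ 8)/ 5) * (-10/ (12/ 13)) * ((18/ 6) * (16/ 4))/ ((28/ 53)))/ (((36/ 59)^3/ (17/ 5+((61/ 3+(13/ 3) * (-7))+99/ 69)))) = 1556567441/ 618240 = 2517.74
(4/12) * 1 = 1/3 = 0.33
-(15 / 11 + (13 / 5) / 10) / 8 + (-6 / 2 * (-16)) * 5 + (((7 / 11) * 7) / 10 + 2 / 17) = 1634449 / 6800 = 240.36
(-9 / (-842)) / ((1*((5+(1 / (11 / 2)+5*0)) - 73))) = -99 / 628132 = -0.00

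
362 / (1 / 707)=255934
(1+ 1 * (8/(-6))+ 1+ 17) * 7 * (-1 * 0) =0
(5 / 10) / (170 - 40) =1 / 260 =0.00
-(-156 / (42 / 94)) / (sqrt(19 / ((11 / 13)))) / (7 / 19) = 188 * sqrt(2717) / 49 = 199.99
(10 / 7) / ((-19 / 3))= -0.23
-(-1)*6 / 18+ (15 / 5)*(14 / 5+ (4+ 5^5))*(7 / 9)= 109618 / 15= 7307.87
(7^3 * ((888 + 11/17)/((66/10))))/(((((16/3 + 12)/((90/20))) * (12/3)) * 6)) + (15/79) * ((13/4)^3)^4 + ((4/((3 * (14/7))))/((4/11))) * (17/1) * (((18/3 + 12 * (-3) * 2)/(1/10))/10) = 844546569084362017/3222047555584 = 262114.87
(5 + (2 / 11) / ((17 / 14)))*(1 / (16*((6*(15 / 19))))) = 2033 / 29920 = 0.07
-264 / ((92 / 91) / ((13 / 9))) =-26026 / 69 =-377.19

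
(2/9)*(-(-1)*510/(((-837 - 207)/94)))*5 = -51.02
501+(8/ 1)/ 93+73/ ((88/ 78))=2315215/ 4092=565.79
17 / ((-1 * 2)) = -17 / 2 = -8.50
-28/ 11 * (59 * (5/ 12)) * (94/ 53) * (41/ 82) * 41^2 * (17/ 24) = -2773540735/ 41976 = -66074.44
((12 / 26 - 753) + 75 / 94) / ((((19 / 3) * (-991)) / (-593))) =-1634237433 / 23009038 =-71.03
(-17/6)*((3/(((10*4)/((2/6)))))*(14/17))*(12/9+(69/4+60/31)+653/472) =-6729961/5267520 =-1.28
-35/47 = -0.74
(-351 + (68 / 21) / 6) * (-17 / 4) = 375343 / 252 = 1489.46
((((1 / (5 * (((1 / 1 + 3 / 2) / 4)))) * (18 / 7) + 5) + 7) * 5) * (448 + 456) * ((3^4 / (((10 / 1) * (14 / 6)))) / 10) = 123235992 / 6125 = 20120.16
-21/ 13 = -1.62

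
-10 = -10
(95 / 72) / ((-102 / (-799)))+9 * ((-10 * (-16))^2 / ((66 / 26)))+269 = 432636203 / 4752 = 91042.97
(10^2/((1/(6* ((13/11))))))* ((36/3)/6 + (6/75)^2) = 35568/25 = 1422.72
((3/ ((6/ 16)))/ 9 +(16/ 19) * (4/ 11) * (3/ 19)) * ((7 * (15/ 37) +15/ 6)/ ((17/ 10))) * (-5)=-330773000/ 22479831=-14.71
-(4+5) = -9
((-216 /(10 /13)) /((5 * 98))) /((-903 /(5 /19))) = 234 /1401155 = 0.00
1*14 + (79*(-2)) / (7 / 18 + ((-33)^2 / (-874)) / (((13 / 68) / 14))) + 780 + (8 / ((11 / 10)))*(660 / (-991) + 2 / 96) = 240348964381637 / 303836541855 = 791.05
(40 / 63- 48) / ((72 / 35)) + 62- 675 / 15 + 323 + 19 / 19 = 25756 / 81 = 317.98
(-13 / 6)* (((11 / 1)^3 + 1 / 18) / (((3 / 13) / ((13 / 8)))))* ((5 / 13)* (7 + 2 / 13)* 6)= -48277385 / 144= -335259.62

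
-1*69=-69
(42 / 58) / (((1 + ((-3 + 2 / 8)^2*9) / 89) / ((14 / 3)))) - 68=-688012 / 10411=-66.09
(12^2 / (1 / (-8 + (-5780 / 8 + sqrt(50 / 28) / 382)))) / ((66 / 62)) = -1086984 / 11 + 1860*sqrt(14) / 14707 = -98816.25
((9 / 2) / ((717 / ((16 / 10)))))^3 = 1728 / 1706489875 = 0.00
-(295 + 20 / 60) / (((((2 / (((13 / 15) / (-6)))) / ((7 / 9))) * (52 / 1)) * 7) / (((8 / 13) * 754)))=25694 / 1215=21.15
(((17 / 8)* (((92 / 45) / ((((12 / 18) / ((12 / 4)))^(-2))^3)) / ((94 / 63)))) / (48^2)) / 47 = 2737 / 845246281680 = 0.00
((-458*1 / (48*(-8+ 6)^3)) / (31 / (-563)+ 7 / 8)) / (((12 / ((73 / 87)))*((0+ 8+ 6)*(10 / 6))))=9411671 / 2159075520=0.00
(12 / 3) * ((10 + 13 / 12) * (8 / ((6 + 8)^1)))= 25.33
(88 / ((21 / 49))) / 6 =34.22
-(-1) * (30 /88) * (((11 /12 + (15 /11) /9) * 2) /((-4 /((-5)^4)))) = -440625 /3872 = -113.80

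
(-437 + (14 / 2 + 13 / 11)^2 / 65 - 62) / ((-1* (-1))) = -783307 / 1573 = -497.97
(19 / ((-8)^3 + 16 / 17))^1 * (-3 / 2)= 0.06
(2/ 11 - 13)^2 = 19881/ 121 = 164.31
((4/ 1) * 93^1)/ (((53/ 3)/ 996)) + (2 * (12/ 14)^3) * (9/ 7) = 2669004000/ 127253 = 20974.00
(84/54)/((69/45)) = 1.01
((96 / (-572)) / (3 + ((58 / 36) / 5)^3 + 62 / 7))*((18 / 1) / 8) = -0.03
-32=-32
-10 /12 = -0.83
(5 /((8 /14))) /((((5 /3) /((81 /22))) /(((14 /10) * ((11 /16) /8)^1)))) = 11907 /5120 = 2.33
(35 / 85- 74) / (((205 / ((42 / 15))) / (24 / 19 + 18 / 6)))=-1418634 / 331075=-4.28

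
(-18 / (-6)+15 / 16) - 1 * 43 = -625 / 16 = -39.06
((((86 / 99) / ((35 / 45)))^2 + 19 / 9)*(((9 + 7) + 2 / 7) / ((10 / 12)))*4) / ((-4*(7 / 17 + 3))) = -23154578 / 1203587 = -19.24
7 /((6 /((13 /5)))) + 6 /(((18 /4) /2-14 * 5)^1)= 23941 /8130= 2.94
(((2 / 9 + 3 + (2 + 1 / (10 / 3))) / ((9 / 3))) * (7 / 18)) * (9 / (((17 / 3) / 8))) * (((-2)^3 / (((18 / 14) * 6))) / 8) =-1.18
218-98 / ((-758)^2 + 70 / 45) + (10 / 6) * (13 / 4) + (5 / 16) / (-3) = 9238145229 / 41368720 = 223.31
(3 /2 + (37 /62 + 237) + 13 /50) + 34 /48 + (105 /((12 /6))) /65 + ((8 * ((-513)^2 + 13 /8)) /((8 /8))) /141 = 1222906681 /80600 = 15172.54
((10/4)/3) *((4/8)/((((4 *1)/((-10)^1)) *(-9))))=25/216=0.12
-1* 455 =-455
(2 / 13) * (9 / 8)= 9 / 52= 0.17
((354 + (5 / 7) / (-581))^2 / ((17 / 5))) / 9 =609639271285 / 148864401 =4095.27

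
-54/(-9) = 6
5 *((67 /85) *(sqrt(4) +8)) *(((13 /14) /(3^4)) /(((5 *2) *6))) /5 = 871 /578340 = 0.00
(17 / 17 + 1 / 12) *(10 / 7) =1.55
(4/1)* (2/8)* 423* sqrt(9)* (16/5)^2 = 324864/25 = 12994.56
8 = 8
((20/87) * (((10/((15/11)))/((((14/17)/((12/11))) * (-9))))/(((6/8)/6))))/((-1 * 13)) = 10880/71253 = 0.15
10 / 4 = 5 / 2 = 2.50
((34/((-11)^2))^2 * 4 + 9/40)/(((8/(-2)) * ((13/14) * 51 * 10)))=-2217103/7765586400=-0.00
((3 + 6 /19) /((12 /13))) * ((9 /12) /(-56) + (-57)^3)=-1617846165 /2432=-665232.80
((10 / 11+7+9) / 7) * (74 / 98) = 6882 / 3773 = 1.82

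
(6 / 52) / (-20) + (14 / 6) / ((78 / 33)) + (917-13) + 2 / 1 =1414891 / 1560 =906.98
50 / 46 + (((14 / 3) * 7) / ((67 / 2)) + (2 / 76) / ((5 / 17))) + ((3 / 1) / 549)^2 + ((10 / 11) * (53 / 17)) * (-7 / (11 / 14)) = -465888248960819 / 20169387545670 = -23.10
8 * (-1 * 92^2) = -67712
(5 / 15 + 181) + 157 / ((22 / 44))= 1486 / 3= 495.33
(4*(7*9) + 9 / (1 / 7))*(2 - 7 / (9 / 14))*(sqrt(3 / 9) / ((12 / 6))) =-1400*sqrt(3) / 3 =-808.29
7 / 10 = 0.70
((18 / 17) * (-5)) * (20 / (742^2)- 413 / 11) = 5116111020 / 25738867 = 198.77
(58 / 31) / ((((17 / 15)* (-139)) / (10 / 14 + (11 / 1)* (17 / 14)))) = -85695 / 512771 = -0.17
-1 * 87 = -87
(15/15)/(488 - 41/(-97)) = 97/47377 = 0.00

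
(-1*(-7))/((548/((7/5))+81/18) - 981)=-98/8191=-0.01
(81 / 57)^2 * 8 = 16.16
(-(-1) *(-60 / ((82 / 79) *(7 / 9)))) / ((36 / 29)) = -34365 / 574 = -59.87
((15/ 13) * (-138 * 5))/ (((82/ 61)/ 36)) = -11364300/ 533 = -21321.39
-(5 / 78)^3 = -125 / 474552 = -0.00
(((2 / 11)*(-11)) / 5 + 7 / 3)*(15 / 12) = 2.42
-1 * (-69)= 69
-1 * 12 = -12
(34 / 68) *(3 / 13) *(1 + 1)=3 / 13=0.23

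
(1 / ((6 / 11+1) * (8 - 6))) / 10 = 11 / 340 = 0.03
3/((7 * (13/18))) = 54/91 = 0.59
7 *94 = 658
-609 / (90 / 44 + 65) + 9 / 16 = -201093 / 23600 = -8.52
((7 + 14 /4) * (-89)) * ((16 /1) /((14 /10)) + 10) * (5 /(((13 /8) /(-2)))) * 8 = 12816000 /13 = 985846.15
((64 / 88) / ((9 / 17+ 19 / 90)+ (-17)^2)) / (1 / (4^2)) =195840 / 4876333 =0.04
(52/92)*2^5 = 416/23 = 18.09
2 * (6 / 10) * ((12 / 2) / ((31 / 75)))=540 / 31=17.42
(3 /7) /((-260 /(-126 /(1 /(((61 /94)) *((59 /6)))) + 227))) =162723 /171080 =0.95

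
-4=-4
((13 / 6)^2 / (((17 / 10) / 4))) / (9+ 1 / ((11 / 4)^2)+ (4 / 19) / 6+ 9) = 388531 / 639030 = 0.61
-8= -8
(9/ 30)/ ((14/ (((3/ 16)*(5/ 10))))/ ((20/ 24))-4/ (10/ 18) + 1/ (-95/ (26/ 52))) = 19/ 10893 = 0.00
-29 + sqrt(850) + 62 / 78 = -1100 / 39 + 5 * sqrt(34) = 0.95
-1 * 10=-10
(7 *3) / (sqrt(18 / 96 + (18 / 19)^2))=532 *sqrt(6267) / 2089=20.16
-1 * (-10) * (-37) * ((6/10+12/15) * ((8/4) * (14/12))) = -3626/3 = -1208.67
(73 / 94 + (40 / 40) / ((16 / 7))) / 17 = 913 / 12784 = 0.07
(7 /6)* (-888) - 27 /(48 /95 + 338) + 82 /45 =-1496684429 /1447110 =-1034.26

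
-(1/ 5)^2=-1/ 25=-0.04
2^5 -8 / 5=152 / 5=30.40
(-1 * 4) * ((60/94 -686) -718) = 263832/47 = 5613.45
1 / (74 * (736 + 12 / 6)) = 1 / 54612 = 0.00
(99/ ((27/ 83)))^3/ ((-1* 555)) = -761048497/ 14985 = -50787.35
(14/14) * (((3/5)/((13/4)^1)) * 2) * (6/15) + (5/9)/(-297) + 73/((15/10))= 42404629/868725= 48.81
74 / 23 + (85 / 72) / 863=4600019 / 1429128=3.22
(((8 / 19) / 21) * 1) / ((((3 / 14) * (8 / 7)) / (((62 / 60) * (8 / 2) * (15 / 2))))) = 434 / 171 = 2.54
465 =465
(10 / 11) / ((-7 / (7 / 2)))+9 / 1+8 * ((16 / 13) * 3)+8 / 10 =27802 / 715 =38.88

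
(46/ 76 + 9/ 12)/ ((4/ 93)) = 9579/ 304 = 31.51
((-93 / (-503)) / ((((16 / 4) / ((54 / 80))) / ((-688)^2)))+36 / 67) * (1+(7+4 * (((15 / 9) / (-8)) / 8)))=78599933373 / 674020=116613.65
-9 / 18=-1 / 2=-0.50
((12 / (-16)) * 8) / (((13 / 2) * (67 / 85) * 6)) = -170 / 871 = -0.20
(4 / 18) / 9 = 0.02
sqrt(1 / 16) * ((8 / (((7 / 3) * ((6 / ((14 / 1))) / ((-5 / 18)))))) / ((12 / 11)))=-55 / 108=-0.51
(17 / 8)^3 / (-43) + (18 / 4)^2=440911 / 22016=20.03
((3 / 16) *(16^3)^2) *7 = 22020096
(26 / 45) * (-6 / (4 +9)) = -4 / 15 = -0.27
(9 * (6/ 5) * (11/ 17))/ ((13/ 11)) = 6534/ 1105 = 5.91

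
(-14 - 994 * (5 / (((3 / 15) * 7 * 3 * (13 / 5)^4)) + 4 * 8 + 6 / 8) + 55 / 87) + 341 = -160278811361 / 4969614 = -32251.76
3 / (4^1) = 3 / 4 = 0.75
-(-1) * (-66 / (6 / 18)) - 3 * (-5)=-183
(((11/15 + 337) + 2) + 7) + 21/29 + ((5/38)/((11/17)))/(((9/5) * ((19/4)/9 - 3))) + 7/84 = 11246936321/32365740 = 347.50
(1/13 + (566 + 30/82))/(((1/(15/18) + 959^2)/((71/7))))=0.01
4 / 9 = 0.44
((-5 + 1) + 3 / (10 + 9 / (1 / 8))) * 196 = -31850 / 41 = -776.83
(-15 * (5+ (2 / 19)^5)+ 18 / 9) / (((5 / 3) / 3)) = -1626801363 / 12380495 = -131.40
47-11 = 36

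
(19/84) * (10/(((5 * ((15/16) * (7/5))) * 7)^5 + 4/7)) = 2621440/237084078893673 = 0.00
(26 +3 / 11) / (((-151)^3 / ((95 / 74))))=-27455 / 2802562114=-0.00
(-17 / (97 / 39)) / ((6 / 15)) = -3315 / 194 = -17.09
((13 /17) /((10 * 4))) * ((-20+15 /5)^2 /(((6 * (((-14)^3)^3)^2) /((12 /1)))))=221 /8537577084212734853120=0.00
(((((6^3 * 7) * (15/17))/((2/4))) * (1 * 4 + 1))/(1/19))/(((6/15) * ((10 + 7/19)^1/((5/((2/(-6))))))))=-3070305000/3349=-916782.62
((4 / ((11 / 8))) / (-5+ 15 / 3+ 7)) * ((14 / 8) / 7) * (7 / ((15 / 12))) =32 / 55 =0.58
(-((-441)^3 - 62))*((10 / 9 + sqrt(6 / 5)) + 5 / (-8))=135644040.71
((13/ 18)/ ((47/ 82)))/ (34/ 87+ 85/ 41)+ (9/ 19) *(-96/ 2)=-523314565/ 23545731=-22.23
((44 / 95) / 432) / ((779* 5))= 11 / 39962700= 0.00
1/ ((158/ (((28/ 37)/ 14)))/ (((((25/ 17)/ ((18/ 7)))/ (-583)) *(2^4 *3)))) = -1400/ 86909559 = -0.00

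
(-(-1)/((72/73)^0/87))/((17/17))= 87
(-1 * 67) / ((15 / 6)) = -134 / 5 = -26.80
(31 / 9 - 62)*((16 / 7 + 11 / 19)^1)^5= -470102958292203 / 41615795893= -11296.26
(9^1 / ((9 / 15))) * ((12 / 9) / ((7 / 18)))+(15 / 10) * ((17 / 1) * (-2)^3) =-1068 / 7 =-152.57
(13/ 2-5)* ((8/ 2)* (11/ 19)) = 66/ 19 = 3.47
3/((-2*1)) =-3/2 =-1.50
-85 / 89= -0.96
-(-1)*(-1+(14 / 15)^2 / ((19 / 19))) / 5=-0.03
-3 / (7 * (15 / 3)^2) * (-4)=12 / 175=0.07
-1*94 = -94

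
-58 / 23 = -2.52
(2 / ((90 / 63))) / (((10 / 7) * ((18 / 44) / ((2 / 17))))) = 1078 / 3825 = 0.28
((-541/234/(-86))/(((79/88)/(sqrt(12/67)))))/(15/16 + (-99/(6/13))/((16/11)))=-761728*sqrt(201)/124863770187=-0.00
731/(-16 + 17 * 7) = 731/103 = 7.10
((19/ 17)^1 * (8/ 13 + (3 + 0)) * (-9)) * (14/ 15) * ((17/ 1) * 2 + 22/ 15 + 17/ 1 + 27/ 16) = -81244247/ 44200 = -1838.11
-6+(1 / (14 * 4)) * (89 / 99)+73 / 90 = -47797 / 9240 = -5.17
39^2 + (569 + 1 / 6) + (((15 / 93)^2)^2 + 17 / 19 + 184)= 239521707247 / 105281394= 2275.06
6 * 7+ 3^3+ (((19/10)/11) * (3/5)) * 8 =19203/275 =69.83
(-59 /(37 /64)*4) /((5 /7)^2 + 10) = -740096 /19055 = -38.84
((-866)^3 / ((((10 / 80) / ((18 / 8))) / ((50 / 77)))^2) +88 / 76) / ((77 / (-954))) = 9535438524661322148 / 8674127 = 1099296623701.88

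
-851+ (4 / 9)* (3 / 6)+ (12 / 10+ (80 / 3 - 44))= -39011 / 45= -866.91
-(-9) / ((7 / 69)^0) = 9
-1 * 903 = -903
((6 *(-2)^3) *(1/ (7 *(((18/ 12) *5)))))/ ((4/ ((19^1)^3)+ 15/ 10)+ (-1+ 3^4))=-438976/ 39130875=-0.01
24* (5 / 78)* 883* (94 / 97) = 1660040 / 1261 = 1316.45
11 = 11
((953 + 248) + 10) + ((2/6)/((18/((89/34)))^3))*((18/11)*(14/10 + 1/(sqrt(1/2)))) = 704969*sqrt(2)/420238368 + 2544548253023/2101191840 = 1211.00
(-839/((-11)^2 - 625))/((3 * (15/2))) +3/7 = 5699/11340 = 0.50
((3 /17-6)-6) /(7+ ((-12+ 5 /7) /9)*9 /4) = -1876 /663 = -2.83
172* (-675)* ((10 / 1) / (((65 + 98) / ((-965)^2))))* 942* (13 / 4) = -3309947536837500 / 163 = -20306426606365.03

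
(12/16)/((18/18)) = 3/4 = 0.75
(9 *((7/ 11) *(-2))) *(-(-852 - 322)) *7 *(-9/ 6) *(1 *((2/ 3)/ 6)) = 172578/ 11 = 15688.91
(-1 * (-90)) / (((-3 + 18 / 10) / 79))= -5925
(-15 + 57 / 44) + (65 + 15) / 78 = -21757 / 1716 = -12.68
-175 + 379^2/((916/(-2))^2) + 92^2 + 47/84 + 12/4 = 9133026509/1101261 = 8293.24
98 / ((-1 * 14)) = -7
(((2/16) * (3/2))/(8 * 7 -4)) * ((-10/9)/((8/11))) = -55/9984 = -0.01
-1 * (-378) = 378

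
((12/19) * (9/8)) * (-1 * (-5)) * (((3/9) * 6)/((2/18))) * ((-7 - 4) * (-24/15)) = 21384/19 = 1125.47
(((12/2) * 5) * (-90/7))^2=148775.51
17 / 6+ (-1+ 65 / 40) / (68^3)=21381391 / 7546368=2.83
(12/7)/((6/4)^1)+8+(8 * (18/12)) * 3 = 316/7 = 45.14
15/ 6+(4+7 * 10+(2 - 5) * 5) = 123/ 2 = 61.50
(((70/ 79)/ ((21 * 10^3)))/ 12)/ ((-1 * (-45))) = 1/ 12798000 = 0.00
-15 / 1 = -15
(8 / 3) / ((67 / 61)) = 488 / 201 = 2.43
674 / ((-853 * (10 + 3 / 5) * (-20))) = 337 / 90418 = 0.00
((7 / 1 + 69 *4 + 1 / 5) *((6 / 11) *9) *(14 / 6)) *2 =356832 / 55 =6487.85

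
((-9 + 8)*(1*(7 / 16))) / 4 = -7 / 64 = -0.11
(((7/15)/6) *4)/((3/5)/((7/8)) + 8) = 0.04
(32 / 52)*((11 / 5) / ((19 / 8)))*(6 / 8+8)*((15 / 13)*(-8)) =-147840 / 3211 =-46.04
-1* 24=-24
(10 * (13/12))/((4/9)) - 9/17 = 23.85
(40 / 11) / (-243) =-40 / 2673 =-0.01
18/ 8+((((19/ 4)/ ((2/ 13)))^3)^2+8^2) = 227081499190769/ 262144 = 866247174.04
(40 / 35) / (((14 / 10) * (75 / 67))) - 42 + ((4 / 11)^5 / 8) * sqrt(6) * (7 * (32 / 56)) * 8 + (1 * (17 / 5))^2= -29.65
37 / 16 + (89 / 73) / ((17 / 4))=51613 / 19856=2.60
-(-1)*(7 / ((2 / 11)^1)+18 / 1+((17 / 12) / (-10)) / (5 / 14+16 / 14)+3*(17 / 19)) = 202087 / 3420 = 59.09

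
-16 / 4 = -4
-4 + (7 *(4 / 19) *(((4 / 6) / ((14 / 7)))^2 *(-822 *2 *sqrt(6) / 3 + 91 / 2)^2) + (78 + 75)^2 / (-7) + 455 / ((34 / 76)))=5963140412 / 20349 - 1396304 *sqrt(6) / 171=273042.05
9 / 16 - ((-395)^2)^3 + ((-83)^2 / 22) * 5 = -668490502682474341 / 176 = -3798241492514058.76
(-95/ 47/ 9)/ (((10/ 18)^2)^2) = -13851/ 5875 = -2.36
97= 97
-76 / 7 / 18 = -38 / 63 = -0.60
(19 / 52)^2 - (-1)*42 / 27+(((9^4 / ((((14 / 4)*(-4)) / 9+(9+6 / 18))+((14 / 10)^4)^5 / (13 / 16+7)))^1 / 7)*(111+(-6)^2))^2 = 1438606.95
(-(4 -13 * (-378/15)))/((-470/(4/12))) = 829/3525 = 0.24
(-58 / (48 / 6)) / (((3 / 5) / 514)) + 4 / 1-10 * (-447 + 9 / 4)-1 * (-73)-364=-6151 / 3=-2050.33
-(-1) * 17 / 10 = 17 / 10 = 1.70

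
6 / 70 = 0.09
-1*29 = -29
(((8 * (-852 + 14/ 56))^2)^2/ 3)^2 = 516386077330722809895892000000.00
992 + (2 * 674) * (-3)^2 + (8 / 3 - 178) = 38846 / 3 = 12948.67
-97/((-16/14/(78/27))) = 8827/36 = 245.19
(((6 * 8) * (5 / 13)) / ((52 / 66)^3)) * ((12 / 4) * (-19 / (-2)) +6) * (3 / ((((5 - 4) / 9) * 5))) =200851893 / 28561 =7032.38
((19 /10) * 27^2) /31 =13851 /310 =44.68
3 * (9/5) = 27/5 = 5.40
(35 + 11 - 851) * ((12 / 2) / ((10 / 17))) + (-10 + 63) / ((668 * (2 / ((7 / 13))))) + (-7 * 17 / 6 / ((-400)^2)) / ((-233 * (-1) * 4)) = -15949309699938349 / 1942437120000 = -8210.98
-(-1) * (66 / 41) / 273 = 0.01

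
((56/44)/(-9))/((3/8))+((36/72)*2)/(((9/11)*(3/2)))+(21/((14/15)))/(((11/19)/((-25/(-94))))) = 601565/55836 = 10.77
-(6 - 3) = -3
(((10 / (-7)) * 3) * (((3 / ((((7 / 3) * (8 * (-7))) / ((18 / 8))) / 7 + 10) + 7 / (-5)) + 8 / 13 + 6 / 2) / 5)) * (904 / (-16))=4030371 / 20930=192.56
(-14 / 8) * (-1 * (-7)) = -49 / 4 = -12.25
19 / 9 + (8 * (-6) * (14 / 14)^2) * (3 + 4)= -3005 / 9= -333.89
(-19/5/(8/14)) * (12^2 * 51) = -244188/5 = -48837.60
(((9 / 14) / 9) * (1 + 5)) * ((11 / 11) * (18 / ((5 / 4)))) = 216 / 35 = 6.17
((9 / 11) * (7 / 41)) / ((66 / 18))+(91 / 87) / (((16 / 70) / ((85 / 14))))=192129763 / 6905712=27.82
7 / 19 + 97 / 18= 1969 / 342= 5.76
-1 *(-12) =12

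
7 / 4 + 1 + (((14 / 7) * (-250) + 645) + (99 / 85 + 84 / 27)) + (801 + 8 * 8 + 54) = 3277339 / 3060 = 1071.03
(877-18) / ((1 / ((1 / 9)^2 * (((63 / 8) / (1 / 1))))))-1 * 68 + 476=35389 / 72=491.51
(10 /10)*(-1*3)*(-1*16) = 48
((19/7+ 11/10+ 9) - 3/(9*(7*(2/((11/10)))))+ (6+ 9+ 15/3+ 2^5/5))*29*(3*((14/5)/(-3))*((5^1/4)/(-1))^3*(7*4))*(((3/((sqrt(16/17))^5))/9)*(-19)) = -91732014535*sqrt(17)/294912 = -1282486.93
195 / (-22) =-195 / 22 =-8.86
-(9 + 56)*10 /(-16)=325 /8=40.62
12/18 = 2/3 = 0.67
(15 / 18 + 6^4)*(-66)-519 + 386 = -85724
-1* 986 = -986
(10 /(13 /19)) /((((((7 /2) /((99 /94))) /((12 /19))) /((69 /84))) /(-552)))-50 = -39204070 /29939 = -1309.46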